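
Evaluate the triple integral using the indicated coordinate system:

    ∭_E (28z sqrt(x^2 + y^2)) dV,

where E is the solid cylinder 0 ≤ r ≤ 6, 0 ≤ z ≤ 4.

In cylindrical coordinates, x = r cos(θ), y = r sin(θ), z = z, and dV = r dr dθ dz.

The integrand becomes 28r z, so

    ∭_E (28z sqrt(x^2 + y^2)) dV = ∫_{0}^{2π} ∫_{0}^{6} ∫_{0}^{4} (28r z) · r dz dr dθ.

Inner (z): 224r^2.
Middle (r from 0 to 6): 16128.
Outer (θ): 32256π.

Therefore the triple integral equals 32256π.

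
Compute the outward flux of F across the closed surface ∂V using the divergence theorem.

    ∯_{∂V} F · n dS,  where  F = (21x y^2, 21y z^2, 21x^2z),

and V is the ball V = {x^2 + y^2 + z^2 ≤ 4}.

By the divergence theorem,

    ∯_{∂V} F · n dS = ∭_V (∇ · F) dV.

Compute the divergence:
    ∇ · F = ∂F_x/∂x + ∂F_y/∂y + ∂F_z/∂z = 21y^2 + 21z^2 + 21x^2 = 21x^2 + 21y^2 + 21z^2.

In spherical coordinates, x = ρ sin(φ) cos(θ), y = ρ sin(φ) sin(θ), z = ρ cos(φ), dV = ρ^2 sin(φ) dρ dφ dθ, with 0 ≤ ρ ≤ 2, 0 ≤ φ ≤ π, 0 ≤ θ ≤ 2π.

The integrand, after substitution and multiplying by the volume element, becomes (21ρ^2) · ρ^2 sin(φ), so

    ∭_V (∇·F) dV = ∫_0^{2π} ∫_0^{π} ∫_0^{2} (21ρ^2) · ρ^2 sin(φ) dρ dφ dθ.

Inner (ρ from 0 to 2): 672sin(φ)/5.
Middle (φ from 0 to π): 1344/5.
Outer (θ from 0 to 2π): 2688π/5.

Therefore ∯_{∂V} F · n dS = 2688π/5.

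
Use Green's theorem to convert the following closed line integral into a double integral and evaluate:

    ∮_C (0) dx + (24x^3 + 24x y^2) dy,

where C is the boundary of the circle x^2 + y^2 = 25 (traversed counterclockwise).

Green's theorem converts the closed line integral into a double integral over the enclosed region D:

    ∮_C P dx + Q dy = ∬_D (∂Q/∂x - ∂P/∂y) dA.

Here P = 0, Q = 24x^3 + 24x y^2, so

    ∂Q/∂x = 72x^2 + 24y^2,    ∂P/∂y = 0,
    ∂Q/∂x - ∂P/∂y = 72x^2 + 24y^2.

D is the region x^2 + y^2 ≤ 25. Evaluating the double integral:

In polar coordinates (x = r cos θ, y = r sin θ, dA = r dr dθ) the integrand becomes 24r^2(cos(2θ) + 2), so

    ∬_D (72x^2 + 24y^2) dA = ∫_0^{2π} ∫_0^{5} (24r^2(cos(2θ) + 2)) · r dr dθ.

Inner (r from 0 to 5): 3750cos(2θ) + 7500.
Outer (θ from 0 to 2π): 15000π.

Therefore ∮_C P dx + Q dy = 15000π.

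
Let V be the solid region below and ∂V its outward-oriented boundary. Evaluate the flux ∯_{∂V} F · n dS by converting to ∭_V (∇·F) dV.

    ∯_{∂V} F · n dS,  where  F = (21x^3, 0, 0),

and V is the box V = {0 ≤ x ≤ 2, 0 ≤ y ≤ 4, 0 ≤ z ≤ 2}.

By the divergence theorem,

    ∯_{∂V} F · n dS = ∭_V (∇ · F) dV.

Compute the divergence:
    ∇ · F = ∂F_x/∂x + ∂F_y/∂y + ∂F_z/∂z = 63x^2 + 0 + 0 = 63x^2.

V is a rectangular box, so dV = dx dy dz with 0 ≤ x ≤ 2, 0 ≤ y ≤ 4, 0 ≤ z ≤ 2.

Integrate (63x^2) over V as an iterated integral:

    ∭_V (∇·F) dV = ∫_0^{2} ∫_0^{4} ∫_0^{2} (63x^2) dz dy dx.

Inner (z from 0 to 2): 126x^2.
Middle (y from 0 to 4): 504x^2.
Outer (x from 0 to 2): 1344.

Therefore ∯_{∂V} F · n dS = 1344.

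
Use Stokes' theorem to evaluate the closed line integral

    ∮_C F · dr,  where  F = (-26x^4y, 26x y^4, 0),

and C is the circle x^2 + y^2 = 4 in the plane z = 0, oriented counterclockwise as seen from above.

Let S be the flat disk x^2 + y^2 ≤ 4 in the plane z = 0, with upward unit normal n̂ = ẑ. By Stokes' theorem,

    ∮_C F · dr = ∬_S (∇ × F) · n̂ dS = ∬_D (curl F)_z dA,

where D is the disk x^2 + y^2 ≤ 4.

Compute the curl of F = (-26x^4y, 26x y^4, 0):
    (∇ × F)_x = ∂F_z/∂y - ∂F_y/∂z = 0,
    (∇ × F)_y = ∂F_x/∂z - ∂F_z/∂x = 0,
    (∇ × F)_z = ∂F_y/∂x - ∂F_x/∂y = 26x^4 + 26y^4.

On z = 0, (curl F)_z = 26x^4 + 26y^4.

Convert to polar (x = r cos θ, y = r sin θ, dA = r dr dθ); the integrand becomes 26r^4(sin(θ)^4 + cos(θ)^4), so

    ∬_D (curl F)_z dA = ∫_0^{2π} ∫_0^{2} (26r^4(sin(θ)^4 + cos(θ)^4)) · r dr dθ.

Inner (r from 0 to 2): 832sin(θ)^4/3 + 832cos(θ)^4/3.
Outer (θ from 0 to 2π): 416π.

Therefore ∮_C F · dr = 416π.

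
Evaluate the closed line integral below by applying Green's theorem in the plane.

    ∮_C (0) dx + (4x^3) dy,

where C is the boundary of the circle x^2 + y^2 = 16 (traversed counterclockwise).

Green's theorem converts the closed line integral into a double integral over the enclosed region D:

    ∮_C P dx + Q dy = ∬_D (∂Q/∂x - ∂P/∂y) dA.

Here P = 0, Q = 4x^3, so

    ∂Q/∂x = 12x^2,    ∂P/∂y = 0,
    ∂Q/∂x - ∂P/∂y = 12x^2.

D is the region x^2 + y^2 ≤ 16. Evaluating the double integral:

In polar coordinates (x = r cos θ, y = r sin θ, dA = r dr dθ) the integrand becomes 12r^2cos(θ)^2, so

    ∬_D (12x^2) dA = ∫_0^{2π} ∫_0^{4} (12r^2cos(θ)^2) · r dr dθ.

Inner (r from 0 to 4): 768cos(θ)^2.
Outer (θ from 0 to 2π): 768π.

Therefore ∮_C P dx + Q dy = 768π.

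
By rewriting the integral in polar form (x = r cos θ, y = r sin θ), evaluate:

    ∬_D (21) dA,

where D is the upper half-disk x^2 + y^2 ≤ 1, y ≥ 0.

The region D is 0 ≤ r ≤ 1, 0 ≤ θ ≤ π in polar coordinates, where x = r cos(θ), y = r sin(θ), and dA = r dr dθ.

Under the substitution, the integrand becomes 21, so

    ∬_D (21) dA = ∫_{0}^{π} ∫_{0}^{1} (21) · r dr dθ.

Inner integral (in r): ∫_{0}^{1} (21) · r dr = 21/2.

Outer integral (in θ): ∫_{0}^{π} (21/2) dθ = 21π/2.

Therefore ∬_D (21) dA = 21π/2.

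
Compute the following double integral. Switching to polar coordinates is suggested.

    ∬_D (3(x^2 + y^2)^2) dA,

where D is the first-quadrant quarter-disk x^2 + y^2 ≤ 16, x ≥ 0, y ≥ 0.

The region D is 0 ≤ r ≤ 4, 0 ≤ θ ≤ π/2 in polar coordinates, where x = r cos(θ), y = r sin(θ), and dA = r dr dθ.

Under the substitution, the integrand becomes 3r^4, so

    ∬_D (3(x^2 + y^2)^2) dA = ∫_{0}^{π/2} ∫_{0}^{4} (3r^4) · r dr dθ.

Inner integral (in r): ∫_{0}^{4} (3r^4) · r dr = 2048.

Outer integral (in θ): ∫_{0}^{π/2} (2048) dθ = 1024π.

Therefore ∬_D (3(x^2 + y^2)^2) dA = 1024π.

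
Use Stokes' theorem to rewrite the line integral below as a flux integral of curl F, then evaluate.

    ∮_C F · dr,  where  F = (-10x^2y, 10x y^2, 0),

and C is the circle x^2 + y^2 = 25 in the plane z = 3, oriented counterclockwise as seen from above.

Let S be the flat disk x^2 + y^2 ≤ 25 in the plane z = 3, with upward unit normal n̂ = ẑ. By Stokes' theorem,

    ∮_C F · dr = ∬_S (∇ × F) · n̂ dS = ∬_D (curl F)_z dA,

where D is the disk x^2 + y^2 ≤ 25.

Compute the curl of F = (-10x^2y, 10x y^2, 0):
    (∇ × F)_x = ∂F_z/∂y - ∂F_y/∂z = 0,
    (∇ × F)_y = ∂F_x/∂z - ∂F_z/∂x = 0,
    (∇ × F)_z = ∂F_y/∂x - ∂F_x/∂y = 10x^2 + 10y^2.

On z = 3, (curl F)_z = 10x^2 + 10y^2.

Convert to polar (x = r cos θ, y = r sin θ, dA = r dr dθ); the integrand becomes 10r^2, so

    ∬_D (curl F)_z dA = ∫_0^{2π} ∫_0^{5} (10r^2) · r dr dθ.

Inner (r from 0 to 5): 3125/2.
Outer (θ from 0 to 2π): 3125π.

Therefore ∮_C F · dr = 3125π.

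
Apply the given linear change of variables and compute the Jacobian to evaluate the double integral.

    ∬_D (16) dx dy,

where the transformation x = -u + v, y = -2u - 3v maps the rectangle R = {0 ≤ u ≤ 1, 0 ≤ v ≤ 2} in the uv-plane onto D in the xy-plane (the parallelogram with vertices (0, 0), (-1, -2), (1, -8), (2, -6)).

Compute the Jacobian determinant of (x, y) with respect to (u, v):

    ∂(x,y)/∂(u,v) = | -1  1 | = (-1)(-3) - (1)(-2) = 5.
                   | -2  -3 |

Its absolute value is |J| = 5 (the area scaling factor).

Substituting x = -u + v, y = -2u - 3v into the integrand,

    16 → 16,

so the integral becomes

    ∬_R (16) · |J| du dv = ∫_0^1 ∫_0^2 (80) dv du.

Inner (v): 160.
Outer (u): 160.

Therefore ∬_D (16) dx dy = 160.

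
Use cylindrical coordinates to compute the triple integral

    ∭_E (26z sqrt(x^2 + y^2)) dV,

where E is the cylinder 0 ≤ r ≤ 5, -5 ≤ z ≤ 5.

In cylindrical coordinates, x = r cos(θ), y = r sin(θ), z = z, and dV = r dr dθ dz.

The integrand becomes 26r z, so

    ∭_E (26z sqrt(x^2 + y^2)) dV = ∫_{0}^{2π} ∫_{0}^{5} ∫_{-5}^{5} (26r z) · r dz dr dθ.

Inner (z): 0.
Middle (r from 0 to 5): 0.
Outer (θ): 0.

Therefore the triple integral equals 0.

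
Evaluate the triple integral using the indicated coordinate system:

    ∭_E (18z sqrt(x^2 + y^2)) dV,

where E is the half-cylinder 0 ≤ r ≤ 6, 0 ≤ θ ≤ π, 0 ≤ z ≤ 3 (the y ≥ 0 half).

In cylindrical coordinates, x = r cos(θ), y = r sin(θ), z = z, and dV = r dr dθ dz.

The integrand becomes 18r z, so

    ∭_E (18z sqrt(x^2 + y^2)) dV = ∫_{0}^{π} ∫_{0}^{6} ∫_{0}^{3} (18r z) · r dz dr dθ.

Inner (z): 81r^2.
Middle (r from 0 to 6): 5832.
Outer (θ): 5832π.

Therefore the triple integral equals 5832π.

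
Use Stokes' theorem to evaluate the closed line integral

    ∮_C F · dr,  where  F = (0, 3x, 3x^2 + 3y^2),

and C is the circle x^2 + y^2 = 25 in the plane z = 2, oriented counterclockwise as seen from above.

Let S be the flat disk x^2 + y^2 ≤ 25 in the plane z = 2, with upward unit normal n̂ = ẑ. By Stokes' theorem,

    ∮_C F · dr = ∬_S (∇ × F) · n̂ dS = ∬_D (curl F)_z dA,

where D is the disk x^2 + y^2 ≤ 25.

Compute the curl of F = (0, 3x, 3x^2 + 3y^2):
    (∇ × F)_x = ∂F_z/∂y - ∂F_y/∂z = 6y,
    (∇ × F)_y = ∂F_x/∂z - ∂F_z/∂x = -6x,
    (∇ × F)_z = ∂F_y/∂x - ∂F_x/∂y = 3.

On z = 2, (curl F)_z = 3.

Convert to polar (x = r cos θ, y = r sin θ, dA = r dr dθ); the integrand becomes 3, so

    ∬_D (curl F)_z dA = ∫_0^{2π} ∫_0^{5} (3) · r dr dθ.

Inner (r from 0 to 5): 75/2.
Outer (θ from 0 to 2π): 75π.

Therefore ∮_C F · dr = 75π.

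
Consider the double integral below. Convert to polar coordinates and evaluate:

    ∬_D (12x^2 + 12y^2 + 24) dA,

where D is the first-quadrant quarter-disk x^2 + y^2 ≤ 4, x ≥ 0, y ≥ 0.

The region D is 0 ≤ r ≤ 2, 0 ≤ θ ≤ π/2 in polar coordinates, where x = r cos(θ), y = r sin(θ), and dA = r dr dθ.

Under the substitution, the integrand becomes 12r^2 + 24, so

    ∬_D (12x^2 + 12y^2 + 24) dA = ∫_{0}^{π/2} ∫_{0}^{2} (12r^2 + 24) · r dr dθ.

Inner integral (in r): ∫_{0}^{2} (12r^2 + 24) · r dr = 96.

Outer integral (in θ): ∫_{0}^{π/2} (96) dθ = 48π.

Therefore ∬_D (12x^2 + 12y^2 + 24) dA = 48π.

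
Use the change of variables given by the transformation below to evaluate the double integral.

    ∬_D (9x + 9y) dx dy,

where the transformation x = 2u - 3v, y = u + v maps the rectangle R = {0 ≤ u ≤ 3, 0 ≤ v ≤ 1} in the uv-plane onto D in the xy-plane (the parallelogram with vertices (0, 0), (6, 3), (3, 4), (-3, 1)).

Compute the Jacobian determinant of (x, y) with respect to (u, v):

    ∂(x,y)/∂(u,v) = | 2  -3 | = (2)(1) - (-3)(1) = 5.
                   | 1  1 |

Its absolute value is |J| = 5 (the area scaling factor).

Substituting x = 2u - 3v, y = u + v into the integrand,

    9x + 9y → 27u - 18v,

so the integral becomes

    ∬_R (27u - 18v) · |J| du dv = ∫_0^3 ∫_0^1 (135u - 90v) dv du.

Inner (v): 135u - 45.
Outer (u): 945/2.

Therefore ∬_D (9x + 9y) dx dy = 945/2.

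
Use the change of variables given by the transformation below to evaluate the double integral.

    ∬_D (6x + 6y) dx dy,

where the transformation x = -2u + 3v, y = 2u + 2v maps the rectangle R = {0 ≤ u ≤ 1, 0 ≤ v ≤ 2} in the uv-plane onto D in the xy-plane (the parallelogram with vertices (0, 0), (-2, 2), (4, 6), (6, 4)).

Compute the Jacobian determinant of (x, y) with respect to (u, v):

    ∂(x,y)/∂(u,v) = | -2  3 | = (-2)(2) - (3)(2) = -10.
                   | 2  2 |

Its absolute value is |J| = 10 (the area scaling factor).

Substituting x = -2u + 3v, y = 2u + 2v into the integrand,

    6x + 6y → 30v,

so the integral becomes

    ∬_R (30v) · |J| du dv = ∫_0^1 ∫_0^2 (300v) dv du.

Inner (v): 600.
Outer (u): 600.

Therefore ∬_D (6x + 6y) dx dy = 600.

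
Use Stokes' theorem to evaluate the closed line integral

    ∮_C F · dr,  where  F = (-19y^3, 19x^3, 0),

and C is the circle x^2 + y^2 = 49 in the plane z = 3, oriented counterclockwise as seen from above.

Let S be the flat disk x^2 + y^2 ≤ 49 in the plane z = 3, with upward unit normal n̂ = ẑ. By Stokes' theorem,

    ∮_C F · dr = ∬_S (∇ × F) · n̂ dS = ∬_D (curl F)_z dA,

where D is the disk x^2 + y^2 ≤ 49.

Compute the curl of F = (-19y^3, 19x^3, 0):
    (∇ × F)_x = ∂F_z/∂y - ∂F_y/∂z = 0,
    (∇ × F)_y = ∂F_x/∂z - ∂F_z/∂x = 0,
    (∇ × F)_z = ∂F_y/∂x - ∂F_x/∂y = 57x^2 + 57y^2.

On z = 3, (curl F)_z = 57x^2 + 57y^2.

Convert to polar (x = r cos θ, y = r sin θ, dA = r dr dθ); the integrand becomes 57r^2, so

    ∬_D (curl F)_z dA = ∫_0^{2π} ∫_0^{7} (57r^2) · r dr dθ.

Inner (r from 0 to 7): 136857/4.
Outer (θ from 0 to 2π): 136857π/2.

Therefore ∮_C F · dr = 136857π/2.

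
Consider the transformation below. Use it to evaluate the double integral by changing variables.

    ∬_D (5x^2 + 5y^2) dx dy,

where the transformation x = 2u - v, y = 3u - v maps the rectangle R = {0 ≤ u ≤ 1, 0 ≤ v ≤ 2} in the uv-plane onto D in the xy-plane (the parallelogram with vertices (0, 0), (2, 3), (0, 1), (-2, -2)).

Compute the Jacobian determinant of (x, y) with respect to (u, v):

    ∂(x,y)/∂(u,v) = | 2  -1 | = (2)(-1) - (-1)(3) = 1.
                   | 3  -1 |

Its absolute value is |J| = 1 (the area scaling factor).

Substituting x = 2u - v, y = 3u - v into the integrand,

    5x^2 + 5y^2 → 65u^2 - 50u v + 10v^2,

so the integral becomes

    ∬_R (65u^2 - 50u v + 10v^2) · |J| du dv = ∫_0^1 ∫_0^2 (65u^2 - 50u v + 10v^2) dv du.

Inner (v): 130u^2 - 100u + 80/3.
Outer (u): 20.

Therefore ∬_D (5x^2 + 5y^2) dx dy = 20.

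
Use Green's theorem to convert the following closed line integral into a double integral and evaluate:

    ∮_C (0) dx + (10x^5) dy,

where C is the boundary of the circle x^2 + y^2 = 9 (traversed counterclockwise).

Green's theorem converts the closed line integral into a double integral over the enclosed region D:

    ∮_C P dx + Q dy = ∬_D (∂Q/∂x - ∂P/∂y) dA.

Here P = 0, Q = 10x^5, so

    ∂Q/∂x = 50x^4,    ∂P/∂y = 0,
    ∂Q/∂x - ∂P/∂y = 50x^4.

D is the region x^2 + y^2 ≤ 9. Evaluating the double integral:

In polar coordinates (x = r cos θ, y = r sin θ, dA = r dr dθ) the integrand becomes 50r^4cos(θ)^4, so

    ∬_D (50x^4) dA = ∫_0^{2π} ∫_0^{3} (50r^4cos(θ)^4) · r dr dθ.

Inner (r from 0 to 3): 6075cos(θ)^4.
Outer (θ from 0 to 2π): 18225π/4.

Therefore ∮_C P dx + Q dy = 18225π/4.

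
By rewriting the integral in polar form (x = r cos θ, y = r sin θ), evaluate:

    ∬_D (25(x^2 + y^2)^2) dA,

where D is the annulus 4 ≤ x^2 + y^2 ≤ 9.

The region D is 2 ≤ r ≤ 3, 0 ≤ θ ≤ 2π in polar coordinates, where x = r cos(θ), y = r sin(θ), and dA = r dr dθ.

Under the substitution, the integrand becomes 25r^4, so

    ∬_D (25(x^2 + y^2)^2) dA = ∫_{0}^{2π} ∫_{2}^{3} (25r^4) · r dr dθ.

Inner integral (in r): ∫_{2}^{3} (25r^4) · r dr = 16625/6.

Outer integral (in θ): ∫_{0}^{2π} (16625/6) dθ = 16625π/3.

Therefore ∬_D (25(x^2 + y^2)^2) dA = 16625π/3.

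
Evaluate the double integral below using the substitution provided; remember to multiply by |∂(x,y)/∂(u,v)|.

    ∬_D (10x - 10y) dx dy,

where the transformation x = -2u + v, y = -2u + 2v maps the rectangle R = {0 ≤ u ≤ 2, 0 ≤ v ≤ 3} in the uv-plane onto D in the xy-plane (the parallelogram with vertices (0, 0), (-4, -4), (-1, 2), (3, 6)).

Compute the Jacobian determinant of (x, y) with respect to (u, v):

    ∂(x,y)/∂(u,v) = | -2  1 | = (-2)(2) - (1)(-2) = -2.
                   | -2  2 |

Its absolute value is |J| = 2 (the area scaling factor).

Substituting x = -2u + v, y = -2u + 2v into the integrand,

    10x - 10y → -10v,

so the integral becomes

    ∬_R (-10v) · |J| du dv = ∫_0^2 ∫_0^3 (-20v) dv du.

Inner (v): -90.
Outer (u): -180.

Therefore ∬_D (10x - 10y) dx dy = -180.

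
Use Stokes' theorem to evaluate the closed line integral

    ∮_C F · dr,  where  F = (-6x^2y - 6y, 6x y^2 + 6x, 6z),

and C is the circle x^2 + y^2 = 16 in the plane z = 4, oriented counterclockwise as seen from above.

Let S be the flat disk x^2 + y^2 ≤ 16 in the plane z = 4, with upward unit normal n̂ = ẑ. By Stokes' theorem,

    ∮_C F · dr = ∬_S (∇ × F) · n̂ dS = ∬_D (curl F)_z dA,

where D is the disk x^2 + y^2 ≤ 16.

Compute the curl of F = (-6x^2y - 6y, 6x y^2 + 6x, 6z):
    (∇ × F)_x = ∂F_z/∂y - ∂F_y/∂z = 0,
    (∇ × F)_y = ∂F_x/∂z - ∂F_z/∂x = 0,
    (∇ × F)_z = ∂F_y/∂x - ∂F_x/∂y = 6x^2 + 6y^2 + 12.

On z = 4, (curl F)_z = 6x^2 + 6y^2 + 12.

Convert to polar (x = r cos θ, y = r sin θ, dA = r dr dθ); the integrand becomes 6r^2 + 12, so

    ∬_D (curl F)_z dA = ∫_0^{2π} ∫_0^{4} (6r^2 + 12) · r dr dθ.

Inner (r from 0 to 4): 480.
Outer (θ from 0 to 2π): 960π.

Therefore ∮_C F · dr = 960π.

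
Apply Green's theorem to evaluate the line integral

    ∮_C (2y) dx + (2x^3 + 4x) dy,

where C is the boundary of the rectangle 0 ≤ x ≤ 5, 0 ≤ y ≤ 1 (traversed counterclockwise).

Green's theorem converts the closed line integral into a double integral over the enclosed region D:

    ∮_C P dx + Q dy = ∬_D (∂Q/∂x - ∂P/∂y) dA.

Here P = 2y, Q = 2x^3 + 4x, so

    ∂Q/∂x = 6x^2 + 4,    ∂P/∂y = 2,
    ∂Q/∂x - ∂P/∂y = 6x^2 + 2.

D is the region 0 ≤ x ≤ 5, 0 ≤ y ≤ 1. Evaluating the double integral:

    ∬_D (6x^2 + 2) dA = ∫_0^{5} ∫_0^{1} (6x^2 + 2) dy dx.

Inner (y from 0 to 1): 6x^2 + 2.
Outer (x from 0 to 5): 260.

Therefore ∮_C P dx + Q dy = 260.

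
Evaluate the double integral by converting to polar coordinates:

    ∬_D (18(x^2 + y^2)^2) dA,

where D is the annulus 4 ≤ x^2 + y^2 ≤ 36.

The region D is 2 ≤ r ≤ 6, 0 ≤ θ ≤ 2π in polar coordinates, where x = r cos(θ), y = r sin(θ), and dA = r dr dθ.

Under the substitution, the integrand becomes 18r^4, so

    ∬_D (18(x^2 + y^2)^2) dA = ∫_{0}^{2π} ∫_{2}^{6} (18r^4) · r dr dθ.

Inner integral (in r): ∫_{2}^{6} (18r^4) · r dr = 139776.

Outer integral (in θ): ∫_{0}^{2π} (139776) dθ = 279552π.

Therefore ∬_D (18(x^2 + y^2)^2) dA = 279552π.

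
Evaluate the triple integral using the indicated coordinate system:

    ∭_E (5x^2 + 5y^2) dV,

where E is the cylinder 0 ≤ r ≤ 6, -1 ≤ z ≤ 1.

In cylindrical coordinates, x = r cos(θ), y = r sin(θ), z = z, and dV = r dr dθ dz.

The integrand becomes 5r^2, so

    ∭_E (5x^2 + 5y^2) dV = ∫_{0}^{2π} ∫_{0}^{6} ∫_{-1}^{1} (5r^2) · r dz dr dθ.

Inner (z): 10r^3.
Middle (r from 0 to 6): 3240.
Outer (θ): 6480π.

Therefore the triple integral equals 6480π.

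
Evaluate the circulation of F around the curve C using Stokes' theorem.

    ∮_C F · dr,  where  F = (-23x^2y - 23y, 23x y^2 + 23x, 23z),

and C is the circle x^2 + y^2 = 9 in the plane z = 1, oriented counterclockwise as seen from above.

Let S be the flat disk x^2 + y^2 ≤ 9 in the plane z = 1, with upward unit normal n̂ = ẑ. By Stokes' theorem,

    ∮_C F · dr = ∬_S (∇ × F) · n̂ dS = ∬_D (curl F)_z dA,

where D is the disk x^2 + y^2 ≤ 9.

Compute the curl of F = (-23x^2y - 23y, 23x y^2 + 23x, 23z):
    (∇ × F)_x = ∂F_z/∂y - ∂F_y/∂z = 0,
    (∇ × F)_y = ∂F_x/∂z - ∂F_z/∂x = 0,
    (∇ × F)_z = ∂F_y/∂x - ∂F_x/∂y = 23x^2 + 23y^2 + 46.

On z = 1, (curl F)_z = 23x^2 + 23y^2 + 46.

Convert to polar (x = r cos θ, y = r sin θ, dA = r dr dθ); the integrand becomes 23r^2 + 46, so

    ∬_D (curl F)_z dA = ∫_0^{2π} ∫_0^{3} (23r^2 + 46) · r dr dθ.

Inner (r from 0 to 3): 2691/4.
Outer (θ from 0 to 2π): 2691π/2.

Therefore ∮_C F · dr = 2691π/2.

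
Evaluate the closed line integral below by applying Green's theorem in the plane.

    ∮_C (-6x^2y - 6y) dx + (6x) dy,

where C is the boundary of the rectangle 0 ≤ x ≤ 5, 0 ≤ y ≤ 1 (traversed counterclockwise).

Green's theorem converts the closed line integral into a double integral over the enclosed region D:

    ∮_C P dx + Q dy = ∬_D (∂Q/∂x - ∂P/∂y) dA.

Here P = -6x^2y - 6y, Q = 6x, so

    ∂Q/∂x = 6,    ∂P/∂y = -6x^2 - 6,
    ∂Q/∂x - ∂P/∂y = 6x^2 + 12.

D is the region 0 ≤ x ≤ 5, 0 ≤ y ≤ 1. Evaluating the double integral:

    ∬_D (6x^2 + 12) dA = ∫_0^{5} ∫_0^{1} (6x^2 + 12) dy dx.

Inner (y from 0 to 1): 6x^2 + 12.
Outer (x from 0 to 5): 310.

Therefore ∮_C P dx + Q dy = 310.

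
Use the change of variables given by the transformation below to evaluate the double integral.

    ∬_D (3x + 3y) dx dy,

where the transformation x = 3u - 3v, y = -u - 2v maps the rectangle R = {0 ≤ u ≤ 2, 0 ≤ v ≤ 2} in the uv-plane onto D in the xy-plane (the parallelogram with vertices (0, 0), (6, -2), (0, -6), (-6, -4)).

Compute the Jacobian determinant of (x, y) with respect to (u, v):

    ∂(x,y)/∂(u,v) = | 3  -3 | = (3)(-2) - (-3)(-1) = -9.
                   | -1  -2 |

Its absolute value is |J| = 9 (the area scaling factor).

Substituting x = 3u - 3v, y = -u - 2v into the integrand,

    3x + 3y → 6u - 15v,

so the integral becomes

    ∬_R (6u - 15v) · |J| du dv = ∫_0^2 ∫_0^2 (54u - 135v) dv du.

Inner (v): 108u - 270.
Outer (u): -324.

Therefore ∬_D (3x + 3y) dx dy = -324.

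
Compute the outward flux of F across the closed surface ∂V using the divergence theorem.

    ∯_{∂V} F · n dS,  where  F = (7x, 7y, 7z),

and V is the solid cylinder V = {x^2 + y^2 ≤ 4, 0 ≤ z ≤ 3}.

By the divergence theorem,

    ∯_{∂V} F · n dS = ∭_V (∇ · F) dV.

Compute the divergence:
    ∇ · F = ∂F_x/∂x + ∂F_y/∂y + ∂F_z/∂z = 7 + 7 + 7 = 21.

In cylindrical coordinates, x = r cos(θ), y = r sin(θ), z = z, dV = r dr dθ dz, with 0 ≤ r ≤ 2, 0 ≤ θ ≤ 2π, 0 ≤ z ≤ 3.

The integrand, after substitution and multiplying by the volume element, becomes (21) · r, so

    ∭_V (∇·F) dV = ∫_0^{2π} ∫_0^{2} ∫_0^{3} (21) · r dz dr dθ.

Inner (z from 0 to 3): 63r.
Middle (r from 0 to 2): 126.
Outer (θ from 0 to 2π): 252π.

Therefore ∯_{∂V} F · n dS = 252π.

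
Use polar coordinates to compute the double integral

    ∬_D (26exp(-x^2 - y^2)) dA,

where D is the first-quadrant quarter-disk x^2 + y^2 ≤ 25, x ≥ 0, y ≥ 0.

The region D is 0 ≤ r ≤ 5, 0 ≤ θ ≤ π/2 in polar coordinates, where x = r cos(θ), y = r sin(θ), and dA = r dr dθ.

Under the substitution, the integrand becomes 26exp(-r^2), so

    ∬_D (26exp(-x^2 - y^2)) dA = ∫_{0}^{π/2} ∫_{0}^{5} (26exp(-r^2)) · r dr dθ.

Inner integral (in r): ∫_{0}^{5} (26exp(-r^2)) · r dr = 13 - 13exp(-25).

Outer integral (in θ): ∫_{0}^{π/2} (13 - 13exp(-25)) dθ = -13π (1 - exp(25))exp(-25)/2.

Therefore ∬_D (26exp(-x^2 - y^2)) dA = -13π (1 - exp(25))exp(-25)/2.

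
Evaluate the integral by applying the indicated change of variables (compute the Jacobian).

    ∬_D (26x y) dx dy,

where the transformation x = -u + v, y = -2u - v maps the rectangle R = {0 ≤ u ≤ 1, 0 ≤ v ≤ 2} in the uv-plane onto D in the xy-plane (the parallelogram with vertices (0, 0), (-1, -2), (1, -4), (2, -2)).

Compute the Jacobian determinant of (x, y) with respect to (u, v):

    ∂(x,y)/∂(u,v) = | -1  1 | = (-1)(-1) - (1)(-2) = 3.
                   | -2  -1 |

Its absolute value is |J| = 3 (the area scaling factor).

Substituting x = -u + v, y = -2u - v into the integrand,

    26x y → 52u^2 - 26u v - 26v^2,

so the integral becomes

    ∬_R (52u^2 - 26u v - 26v^2) · |J| du dv = ∫_0^1 ∫_0^2 (156u^2 - 78u v - 78v^2) dv du.

Inner (v): 312u^2 - 156u - 208.
Outer (u): -182.

Therefore ∬_D (26x y) dx dy = -182.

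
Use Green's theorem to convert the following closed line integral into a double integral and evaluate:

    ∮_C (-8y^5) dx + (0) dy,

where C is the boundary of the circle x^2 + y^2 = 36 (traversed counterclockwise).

Green's theorem converts the closed line integral into a double integral over the enclosed region D:

    ∮_C P dx + Q dy = ∬_D (∂Q/∂x - ∂P/∂y) dA.

Here P = -8y^5, Q = 0, so

    ∂Q/∂x = 0,    ∂P/∂y = -40y^4,
    ∂Q/∂x - ∂P/∂y = 40y^4.

D is the region x^2 + y^2 ≤ 36. Evaluating the double integral:

In polar coordinates (x = r cos θ, y = r sin θ, dA = r dr dθ) the integrand becomes 40r^4sin(θ)^4, so

    ∬_D (40y^4) dA = ∫_0^{2π} ∫_0^{6} (40r^4sin(θ)^4) · r dr dθ.

Inner (r from 0 to 6): 311040sin(θ)^4.
Outer (θ from 0 to 2π): 233280π.

Therefore ∮_C P dx + Q dy = 233280π.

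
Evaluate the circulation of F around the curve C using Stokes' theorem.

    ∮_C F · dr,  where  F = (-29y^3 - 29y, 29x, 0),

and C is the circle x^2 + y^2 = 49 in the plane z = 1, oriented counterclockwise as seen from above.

Let S be the flat disk x^2 + y^2 ≤ 49 in the plane z = 1, with upward unit normal n̂ = ẑ. By Stokes' theorem,

    ∮_C F · dr = ∬_S (∇ × F) · n̂ dS = ∬_D (curl F)_z dA,

where D is the disk x^2 + y^2 ≤ 49.

Compute the curl of F = (-29y^3 - 29y, 29x, 0):
    (∇ × F)_x = ∂F_z/∂y - ∂F_y/∂z = 0,
    (∇ × F)_y = ∂F_x/∂z - ∂F_z/∂x = 0,
    (∇ × F)_z = ∂F_y/∂x - ∂F_x/∂y = 87y^2 + 58.

On z = 1, (curl F)_z = 87y^2 + 58.

Convert to polar (x = r cos θ, y = r sin θ, dA = r dr dθ); the integrand becomes 87r^2sin(θ)^2 + 58, so

    ∬_D (curl F)_z dA = ∫_0^{2π} ∫_0^{7} (87r^2sin(θ)^2 + 58) · r dr dθ.

Inner (r from 0 to 7): 208887sin(θ)^2/4 + 1421.
Outer (θ from 0 to 2π): 220255π/4.

Therefore ∮_C F · dr = 220255π/4.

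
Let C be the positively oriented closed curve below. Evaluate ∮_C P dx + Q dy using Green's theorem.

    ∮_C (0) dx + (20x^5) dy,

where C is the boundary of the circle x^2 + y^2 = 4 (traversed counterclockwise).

Green's theorem converts the closed line integral into a double integral over the enclosed region D:

    ∮_C P dx + Q dy = ∬_D (∂Q/∂x - ∂P/∂y) dA.

Here P = 0, Q = 20x^5, so

    ∂Q/∂x = 100x^4,    ∂P/∂y = 0,
    ∂Q/∂x - ∂P/∂y = 100x^4.

D is the region x^2 + y^2 ≤ 4. Evaluating the double integral:

In polar coordinates (x = r cos θ, y = r sin θ, dA = r dr dθ) the integrand becomes 100r^4cos(θ)^4, so

    ∬_D (100x^4) dA = ∫_0^{2π} ∫_0^{2} (100r^4cos(θ)^4) · r dr dθ.

Inner (r from 0 to 2): 3200cos(θ)^4/3.
Outer (θ from 0 to 2π): 800π.

Therefore ∮_C P dx + Q dy = 800π.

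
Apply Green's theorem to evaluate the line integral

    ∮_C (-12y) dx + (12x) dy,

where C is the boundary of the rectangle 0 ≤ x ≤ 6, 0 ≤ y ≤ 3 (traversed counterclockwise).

Green's theorem converts the closed line integral into a double integral over the enclosed region D:

    ∮_C P dx + Q dy = ∬_D (∂Q/∂x - ∂P/∂y) dA.

Here P = -12y, Q = 12x, so

    ∂Q/∂x = 12,    ∂P/∂y = -12,
    ∂Q/∂x - ∂P/∂y = 24.

D is the region 0 ≤ x ≤ 6, 0 ≤ y ≤ 3. Evaluating the double integral:

    ∬_D (24) dA = ∫_0^{6} ∫_0^{3} (24) dy dx.

Inner (y from 0 to 3): 72.
Outer (x from 0 to 6): 432.

Therefore ∮_C P dx + Q dy = 432.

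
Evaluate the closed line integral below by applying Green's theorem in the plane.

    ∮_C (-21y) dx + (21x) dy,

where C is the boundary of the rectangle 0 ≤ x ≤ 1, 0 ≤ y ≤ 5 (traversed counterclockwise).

Green's theorem converts the closed line integral into a double integral over the enclosed region D:

    ∮_C P dx + Q dy = ∬_D (∂Q/∂x - ∂P/∂y) dA.

Here P = -21y, Q = 21x, so

    ∂Q/∂x = 21,    ∂P/∂y = -21,
    ∂Q/∂x - ∂P/∂y = 42.

D is the region 0 ≤ x ≤ 1, 0 ≤ y ≤ 5. Evaluating the double integral:

    ∬_D (42) dA = ∫_0^{1} ∫_0^{5} (42) dy dx.

Inner (y from 0 to 5): 210.
Outer (x from 0 to 1): 210.

Therefore ∮_C P dx + Q dy = 210.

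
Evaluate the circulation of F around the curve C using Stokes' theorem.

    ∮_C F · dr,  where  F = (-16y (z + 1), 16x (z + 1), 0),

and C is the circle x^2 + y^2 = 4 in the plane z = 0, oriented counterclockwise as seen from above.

Let S be the flat disk x^2 + y^2 ≤ 4 in the plane z = 0, with upward unit normal n̂ = ẑ. By Stokes' theorem,

    ∮_C F · dr = ∬_S (∇ × F) · n̂ dS = ∬_D (curl F)_z dA,

where D is the disk x^2 + y^2 ≤ 4.

Compute the curl of F = (-16y (z + 1), 16x (z + 1), 0):
    (∇ × F)_x = ∂F_z/∂y - ∂F_y/∂z = -16x,
    (∇ × F)_y = ∂F_x/∂z - ∂F_z/∂x = -16y,
    (∇ × F)_z = ∂F_y/∂x - ∂F_x/∂y = 32z + 32.

On z = 0, (curl F)_z = 32.

Convert to polar (x = r cos θ, y = r sin θ, dA = r dr dθ); the integrand becomes 32, so

    ∬_D (curl F)_z dA = ∫_0^{2π} ∫_0^{2} (32) · r dr dθ.

Inner (r from 0 to 2): 64.
Outer (θ from 0 to 2π): 128π.

Therefore ∮_C F · dr = 128π.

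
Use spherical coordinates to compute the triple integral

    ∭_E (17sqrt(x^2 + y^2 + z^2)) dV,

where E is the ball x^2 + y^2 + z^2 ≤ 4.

In spherical coordinates, x = ρ sin(φ) cos(θ), y = ρ sin(φ) sin(θ), z = ρ cos(φ), and dV = ρ^2 sin(φ) dρ dφ dθ.

The integrand becomes 17ρ, so

    ∭_E (17sqrt(x^2 + y^2 + z^2)) dV = ∫_{0}^{2π} ∫_{0}^{π} ∫_{0}^{2} (17ρ) · ρ^2 sin(φ) dρ dφ dθ.

Inner (ρ): 68sin(φ).
Middle (φ): 136.
Outer (θ): 272π.

Therefore the triple integral equals 272π.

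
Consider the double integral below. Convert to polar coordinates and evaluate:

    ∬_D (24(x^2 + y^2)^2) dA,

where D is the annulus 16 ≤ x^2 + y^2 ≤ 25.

The region D is 4 ≤ r ≤ 5, 0 ≤ θ ≤ 2π in polar coordinates, where x = r cos(θ), y = r sin(θ), and dA = r dr dθ.

Under the substitution, the integrand becomes 24r^4, so

    ∬_D (24(x^2 + y^2)^2) dA = ∫_{0}^{2π} ∫_{4}^{5} (24r^4) · r dr dθ.

Inner integral (in r): ∫_{4}^{5} (24r^4) · r dr = 46116.

Outer integral (in θ): ∫_{0}^{2π} (46116) dθ = 92232π.

Therefore ∬_D (24(x^2 + y^2)^2) dA = 92232π.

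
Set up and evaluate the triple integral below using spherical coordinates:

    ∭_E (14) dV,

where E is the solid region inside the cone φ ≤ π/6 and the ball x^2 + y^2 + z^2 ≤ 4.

In spherical coordinates, x = ρ sin(φ) cos(θ), y = ρ sin(φ) sin(θ), z = ρ cos(φ), and dV = ρ^2 sin(φ) dρ dφ dθ.

The integrand becomes 14, so

    ∭_E (14) dV = ∫_{0}^{2π} ∫_{0}^{π/6} ∫_{0}^{2} (14) · ρ^2 sin(φ) dρ dφ dθ.

Inner (ρ): 112sin(φ)/3.
Middle (φ): 112/3 - 56sqrt(3)/3.
Outer (θ): 112π (2 - sqrt(3))/3.

Therefore the triple integral equals 112π (2 - sqrt(3))/3.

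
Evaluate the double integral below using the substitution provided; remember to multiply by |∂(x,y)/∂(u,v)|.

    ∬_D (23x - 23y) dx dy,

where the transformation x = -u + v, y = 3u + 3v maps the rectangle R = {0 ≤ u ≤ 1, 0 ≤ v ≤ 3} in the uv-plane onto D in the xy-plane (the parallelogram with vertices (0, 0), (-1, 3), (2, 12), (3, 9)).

Compute the Jacobian determinant of (x, y) with respect to (u, v):

    ∂(x,y)/∂(u,v) = | -1  1 | = (-1)(3) - (1)(3) = -6.
                   | 3  3 |

Its absolute value is |J| = 6 (the area scaling factor).

Substituting x = -u + v, y = 3u + 3v into the integrand,

    23x - 23y → -92u - 46v,

so the integral becomes

    ∬_R (-92u - 46v) · |J| du dv = ∫_0^1 ∫_0^3 (-552u - 276v) dv du.

Inner (v): -1656u - 1242.
Outer (u): -2070.

Therefore ∬_D (23x - 23y) dx dy = -2070.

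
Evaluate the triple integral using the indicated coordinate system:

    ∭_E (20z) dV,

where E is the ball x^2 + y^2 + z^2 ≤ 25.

In spherical coordinates, x = ρ sin(φ) cos(θ), y = ρ sin(φ) sin(θ), z = ρ cos(φ), and dV = ρ^2 sin(φ) dρ dφ dθ.

The integrand becomes 20ρ cos(φ), so

    ∭_E (20z) dV = ∫_{0}^{2π} ∫_{0}^{π} ∫_{0}^{5} (20ρ cos(φ)) · ρ^2 sin(φ) dρ dφ dθ.

Inner (ρ): 3125sin(2φ)/2.
Middle (φ): 0.
Outer (θ): 0.

Therefore the triple integral equals 0.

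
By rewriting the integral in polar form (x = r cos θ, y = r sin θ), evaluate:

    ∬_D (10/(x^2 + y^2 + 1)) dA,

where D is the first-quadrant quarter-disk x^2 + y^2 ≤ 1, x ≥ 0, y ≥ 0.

The region D is 0 ≤ r ≤ 1, 0 ≤ θ ≤ π/2 in polar coordinates, where x = r cos(θ), y = r sin(θ), and dA = r dr dθ.

Under the substitution, the integrand becomes 10/(r^2 + 1), so

    ∬_D (10/(x^2 + y^2 + 1)) dA = ∫_{0}^{π/2} ∫_{0}^{1} (10/(r^2 + 1)) · r dr dθ.

Inner integral (in r): ∫_{0}^{1} (10/(r^2 + 1)) · r dr = log(32).

Outer integral (in θ): ∫_{0}^{π/2} (log(32)) dθ = log(32^(π/2)).

Therefore ∬_D (10/(x^2 + y^2 + 1)) dA = log(32^(π/2)).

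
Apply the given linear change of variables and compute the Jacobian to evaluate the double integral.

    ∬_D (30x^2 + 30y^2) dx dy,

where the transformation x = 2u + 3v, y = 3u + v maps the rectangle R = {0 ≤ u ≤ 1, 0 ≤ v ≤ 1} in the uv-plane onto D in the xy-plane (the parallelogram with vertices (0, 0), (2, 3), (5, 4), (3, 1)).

Compute the Jacobian determinant of (x, y) with respect to (u, v):

    ∂(x,y)/∂(u,v) = | 2  3 | = (2)(1) - (3)(3) = -7.
                   | 3  1 |

Its absolute value is |J| = 7 (the area scaling factor).

Substituting x = 2u + 3v, y = 3u + v into the integrand,

    30x^2 + 30y^2 → 390u^2 + 540u v + 300v^2,

so the integral becomes

    ∬_R (390u^2 + 540u v + 300v^2) · |J| du dv = ∫_0^1 ∫_0^1 (2730u^2 + 3780u v + 2100v^2) dv du.

Inner (v): 2730u^2 + 1890u + 700.
Outer (u): 2555.

Therefore ∬_D (30x^2 + 30y^2) dx dy = 2555.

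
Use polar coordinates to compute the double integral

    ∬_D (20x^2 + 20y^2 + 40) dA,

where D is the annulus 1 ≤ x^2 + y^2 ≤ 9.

The region D is 1 ≤ r ≤ 3, 0 ≤ θ ≤ 2π in polar coordinates, where x = r cos(θ), y = r sin(θ), and dA = r dr dθ.

Under the substitution, the integrand becomes 20r^2 + 40, so

    ∬_D (20x^2 + 20y^2 + 40) dA = ∫_{0}^{2π} ∫_{1}^{3} (20r^2 + 40) · r dr dθ.

Inner integral (in r): ∫_{1}^{3} (20r^2 + 40) · r dr = 560.

Outer integral (in θ): ∫_{0}^{2π} (560) dθ = 1120π.

Therefore ∬_D (20x^2 + 20y^2 + 40) dA = 1120π.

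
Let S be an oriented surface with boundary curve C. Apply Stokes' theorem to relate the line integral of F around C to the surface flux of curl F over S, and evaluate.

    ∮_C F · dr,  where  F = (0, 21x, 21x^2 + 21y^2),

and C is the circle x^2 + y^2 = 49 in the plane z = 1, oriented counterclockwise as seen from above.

Let S be the flat disk x^2 + y^2 ≤ 49 in the plane z = 1, with upward unit normal n̂ = ẑ. By Stokes' theorem,

    ∮_C F · dr = ∬_S (∇ × F) · n̂ dS = ∬_D (curl F)_z dA,

where D is the disk x^2 + y^2 ≤ 49.

Compute the curl of F = (0, 21x, 21x^2 + 21y^2):
    (∇ × F)_x = ∂F_z/∂y - ∂F_y/∂z = 42y,
    (∇ × F)_y = ∂F_x/∂z - ∂F_z/∂x = -42x,
    (∇ × F)_z = ∂F_y/∂x - ∂F_x/∂y = 21.

On z = 1, (curl F)_z = 21.

Convert to polar (x = r cos θ, y = r sin θ, dA = r dr dθ); the integrand becomes 21, so

    ∬_D (curl F)_z dA = ∫_0^{2π} ∫_0^{7} (21) · r dr dθ.

Inner (r from 0 to 7): 1029/2.
Outer (θ from 0 to 2π): 1029π.

Therefore ∮_C F · dr = 1029π.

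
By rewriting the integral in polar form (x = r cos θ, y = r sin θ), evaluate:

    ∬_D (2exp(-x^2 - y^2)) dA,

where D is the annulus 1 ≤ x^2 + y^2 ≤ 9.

The region D is 1 ≤ r ≤ 3, 0 ≤ θ ≤ 2π in polar coordinates, where x = r cos(θ), y = r sin(θ), and dA = r dr dθ.

Under the substitution, the integrand becomes 2exp(-r^2), so

    ∬_D (2exp(-x^2 - y^2)) dA = ∫_{0}^{2π} ∫_{1}^{3} (2exp(-r^2)) · r dr dθ.

Inner integral (in r): ∫_{1}^{3} (2exp(-r^2)) · r dr = -(1 - exp(8))exp(-9).

Outer integral (in θ): ∫_{0}^{2π} (-(1 - exp(8))exp(-9)) dθ = -2π (1 - exp(8))exp(-9).

Therefore ∬_D (2exp(-x^2 - y^2)) dA = -2π (1 - exp(8))exp(-9).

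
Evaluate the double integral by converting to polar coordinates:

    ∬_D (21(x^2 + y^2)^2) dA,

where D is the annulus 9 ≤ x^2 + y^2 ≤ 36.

The region D is 3 ≤ r ≤ 6, 0 ≤ θ ≤ 2π in polar coordinates, where x = r cos(θ), y = r sin(θ), and dA = r dr dθ.

Under the substitution, the integrand becomes 21r^4, so

    ∬_D (21(x^2 + y^2)^2) dA = ∫_{0}^{2π} ∫_{3}^{6} (21r^4) · r dr dθ.

Inner integral (in r): ∫_{3}^{6} (21r^4) · r dr = 321489/2.

Outer integral (in θ): ∫_{0}^{2π} (321489/2) dθ = 321489π.

Therefore ∬_D (21(x^2 + y^2)^2) dA = 321489π.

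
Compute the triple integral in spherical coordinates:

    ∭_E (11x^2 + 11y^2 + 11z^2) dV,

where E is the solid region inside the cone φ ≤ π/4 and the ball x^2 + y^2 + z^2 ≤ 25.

In spherical coordinates, x = ρ sin(φ) cos(θ), y = ρ sin(φ) sin(θ), z = ρ cos(φ), and dV = ρ^2 sin(φ) dρ dφ dθ.

The integrand becomes 11ρ^2, so

    ∭_E (11x^2 + 11y^2 + 11z^2) dV = ∫_{0}^{2π} ∫_{0}^{π/4} ∫_{0}^{5} (11ρ^2) · ρ^2 sin(φ) dρ dφ dθ.

Inner (ρ): 6875sin(φ).
Middle (φ): 6875 - 6875sqrt(2)/2.
Outer (θ): 6875π (2 - sqrt(2)).

Therefore the triple integral equals 6875π (2 - sqrt(2)).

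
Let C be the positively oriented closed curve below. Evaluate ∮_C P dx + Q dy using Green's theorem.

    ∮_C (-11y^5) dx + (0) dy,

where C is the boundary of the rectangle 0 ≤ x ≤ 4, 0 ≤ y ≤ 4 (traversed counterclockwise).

Green's theorem converts the closed line integral into a double integral over the enclosed region D:

    ∮_C P dx + Q dy = ∬_D (∂Q/∂x - ∂P/∂y) dA.

Here P = -11y^5, Q = 0, so

    ∂Q/∂x = 0,    ∂P/∂y = -55y^4,
    ∂Q/∂x - ∂P/∂y = 55y^4.

D is the region 0 ≤ x ≤ 4, 0 ≤ y ≤ 4. Evaluating the double integral:

    ∬_D (55y^4) dA = ∫_0^{4} ∫_0^{4} (55y^4) dy dx.

Inner (y from 0 to 4): 11264.
Outer (x from 0 to 4): 45056.

Therefore ∮_C P dx + Q dy = 45056.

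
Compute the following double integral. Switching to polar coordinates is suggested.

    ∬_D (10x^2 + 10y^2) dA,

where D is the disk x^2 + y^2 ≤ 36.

The region D is 0 ≤ r ≤ 6, 0 ≤ θ ≤ 2π in polar coordinates, where x = r cos(θ), y = r sin(θ), and dA = r dr dθ.

Under the substitution, the integrand becomes 10r^2, so

    ∬_D (10x^2 + 10y^2) dA = ∫_{0}^{2π} ∫_{0}^{6} (10r^2) · r dr dθ.

Inner integral (in r): ∫_{0}^{6} (10r^2) · r dr = 3240.

Outer integral (in θ): ∫_{0}^{2π} (3240) dθ = 6480π.

Therefore ∬_D (10x^2 + 10y^2) dA = 6480π.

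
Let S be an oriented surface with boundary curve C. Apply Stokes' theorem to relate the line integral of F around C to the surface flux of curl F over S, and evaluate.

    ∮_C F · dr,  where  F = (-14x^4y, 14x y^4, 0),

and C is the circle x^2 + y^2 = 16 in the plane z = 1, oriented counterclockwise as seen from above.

Let S be the flat disk x^2 + y^2 ≤ 16 in the plane z = 1, with upward unit normal n̂ = ẑ. By Stokes' theorem,

    ∮_C F · dr = ∬_S (∇ × F) · n̂ dS = ∬_D (curl F)_z dA,

where D is the disk x^2 + y^2 ≤ 16.

Compute the curl of F = (-14x^4y, 14x y^4, 0):
    (∇ × F)_x = ∂F_z/∂y - ∂F_y/∂z = 0,
    (∇ × F)_y = ∂F_x/∂z - ∂F_z/∂x = 0,
    (∇ × F)_z = ∂F_y/∂x - ∂F_x/∂y = 14x^4 + 14y^4.

On z = 1, (curl F)_z = 14x^4 + 14y^4.

Convert to polar (x = r cos θ, y = r sin θ, dA = r dr dθ); the integrand becomes 14r^4(sin(θ)^4 + cos(θ)^4), so

    ∬_D (curl F)_z dA = ∫_0^{2π} ∫_0^{4} (14r^4(sin(θ)^4 + cos(θ)^4)) · r dr dθ.

Inner (r from 0 to 4): 28672sin(θ)^4/3 + 28672cos(θ)^4/3.
Outer (θ from 0 to 2π): 14336π.

Therefore ∮_C F · dr = 14336π.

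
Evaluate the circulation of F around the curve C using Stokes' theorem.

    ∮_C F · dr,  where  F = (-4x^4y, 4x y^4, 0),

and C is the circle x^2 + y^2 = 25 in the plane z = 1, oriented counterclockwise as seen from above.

Let S be the flat disk x^2 + y^2 ≤ 25 in the plane z = 1, with upward unit normal n̂ = ẑ. By Stokes' theorem,

    ∮_C F · dr = ∬_S (∇ × F) · n̂ dS = ∬_D (curl F)_z dA,

where D is the disk x^2 + y^2 ≤ 25.

Compute the curl of F = (-4x^4y, 4x y^4, 0):
    (∇ × F)_x = ∂F_z/∂y - ∂F_y/∂z = 0,
    (∇ × F)_y = ∂F_x/∂z - ∂F_z/∂x = 0,
    (∇ × F)_z = ∂F_y/∂x - ∂F_x/∂y = 4x^4 + 4y^4.

On z = 1, (curl F)_z = 4x^4 + 4y^4.

Convert to polar (x = r cos θ, y = r sin θ, dA = r dr dθ); the integrand becomes 4r^4(sin(θ)^4 + cos(θ)^4), so

    ∬_D (curl F)_z dA = ∫_0^{2π} ∫_0^{5} (4r^4(sin(θ)^4 + cos(θ)^4)) · r dr dθ.

Inner (r from 0 to 5): 31250sin(θ)^4/3 + 31250cos(θ)^4/3.
Outer (θ from 0 to 2π): 15625π.

Therefore ∮_C F · dr = 15625π.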